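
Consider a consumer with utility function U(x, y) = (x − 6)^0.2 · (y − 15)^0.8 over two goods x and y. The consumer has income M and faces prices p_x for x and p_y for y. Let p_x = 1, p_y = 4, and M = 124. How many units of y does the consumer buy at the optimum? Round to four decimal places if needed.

y* = 26.6

Let x' = x−6, y' = y−15. MRS = (1/4)·y'/x' = p_x/p_y.
Substituting into the budget: x* = 6 + 0.2·(M − 6·p_x − 15·p_y)/p_x, and y* = 15 + 0.8·(…)/p_y.
Discretionary income = 124 − 6·1 − 15·4 = 58; y* = 15 + 0.8·58/4 = 26.6.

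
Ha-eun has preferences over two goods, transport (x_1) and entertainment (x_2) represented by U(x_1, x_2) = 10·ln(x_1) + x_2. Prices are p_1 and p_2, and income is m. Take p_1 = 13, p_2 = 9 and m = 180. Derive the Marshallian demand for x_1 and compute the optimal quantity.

x_1* = 6.9231

MU_x_1 = 10/x_1, MU_x_2 = 1. Tangency: 10/x_1 = p_1/p_2.
So x_1*(p_1,p_2) = 10·p_2/p_1, independent of income; and x_2* = (m − 10·p_2)/p_2.
At the given prices: x_1* = 10·9/13 = 6.9231.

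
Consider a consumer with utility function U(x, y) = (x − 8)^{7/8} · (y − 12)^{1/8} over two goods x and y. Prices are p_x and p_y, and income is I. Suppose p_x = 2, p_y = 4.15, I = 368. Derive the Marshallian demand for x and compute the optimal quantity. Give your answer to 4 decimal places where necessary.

This is Cobb-Douglas in (x−8, y−12): tangency gives 0.875·p_y·(y−12) = 0.125·p_x·(x−8).
After buying the subsistence bundle (8, 12), a share 0.875 of the remaining income goes to x: x* = 8 + 0.875·(I − 8p_x − 12p_y)/p_x.
Discretionary income = 368 − 8·2 − 12·4.15 = 302.2; x* = 8 + 0.875·302.2/2 = 140.2125.

x* = 140.2125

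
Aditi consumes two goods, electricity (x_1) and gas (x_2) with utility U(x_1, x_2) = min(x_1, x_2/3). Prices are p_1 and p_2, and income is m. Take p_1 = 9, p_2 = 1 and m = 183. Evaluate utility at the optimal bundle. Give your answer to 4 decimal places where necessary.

V = 15.25

With perfect complements, no substitution: consume in ratio x_1:x_2 = 1:3.
Budget: p_1·x_1 + p_2·3·x_1 = m, so (p_1 + 3·p_2)·x_1 = m.
Demand: x_1*(p_1,p_2,m) = m/(p_1 + 3·p_2), x_2* = 3·m/(p_1 + 3·p_2).
Here 9 + 3·1 = 12, giving x_1* = 15.25 and x_2* = 45.75.
Utility at the optimum: U(15.25, 45.75) = 15.25.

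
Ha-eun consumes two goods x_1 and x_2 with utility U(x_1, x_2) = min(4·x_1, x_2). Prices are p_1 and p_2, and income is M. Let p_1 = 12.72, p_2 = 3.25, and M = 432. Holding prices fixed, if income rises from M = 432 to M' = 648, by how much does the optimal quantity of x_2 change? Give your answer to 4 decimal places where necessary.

Leontief preferences: the optimum is at the kink where x_1/1 = x_2/4, i.e. x_2 = 4·x_1.
Budget: p_1·x_1 + p_2·4·x_1 = M, so (p_1 + 4·p_2)·x_1 = M.
Demand: x_1*(p_1,p_2,M) = M/(p_1 + 4·p_2), x_2* = 4·M/(p_1 + 4·p_2).
Here 12.72 + 4·3.25 = 25.72, giving x_2* = 67.1851.
At M' = 648: x_2* = 100.7776. Change: 100.7776 − 67.1851 = 33.5925.

Δx_2* = 33.5925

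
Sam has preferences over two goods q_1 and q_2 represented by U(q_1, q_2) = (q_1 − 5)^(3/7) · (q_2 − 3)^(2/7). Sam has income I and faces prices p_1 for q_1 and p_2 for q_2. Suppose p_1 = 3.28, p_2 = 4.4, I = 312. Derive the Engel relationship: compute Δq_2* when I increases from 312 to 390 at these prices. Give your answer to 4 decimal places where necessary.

Let q_1' = q_1−5, q_2' = q_2−3. MRS = (3/2)·q_2'/q_1' = p_1/p_2.
Substituting into the budget: q_1* = 5 + 0.6·(I − 5·p_1 − 3·p_2)/p_1, and q_2* = 3 + 0.4·(…)/p_2.
Discretionary income = 312 − 5·3.28 − 3·4.4 = 282.4; q_2* = 3 + 0.4·282.4/4.4 = 28.6727.
At I' = 390: q_2* = 35.7636. Change: 35.7636 − 28.6727 = 7.0909.

Δq_2* = 7.0909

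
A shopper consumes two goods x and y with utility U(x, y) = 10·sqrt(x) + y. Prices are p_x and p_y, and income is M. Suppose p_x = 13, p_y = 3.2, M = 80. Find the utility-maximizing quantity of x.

Utility is quasi-linear in y; the FOC for x is 5/√x = p_x/p_y.
Thus x* = (5·p_y/p_x)² — independent of M — with the rest of income spent on y.
Plugging in: x* = (5·3.2/13)² = 1.5148.

x* = 1.5148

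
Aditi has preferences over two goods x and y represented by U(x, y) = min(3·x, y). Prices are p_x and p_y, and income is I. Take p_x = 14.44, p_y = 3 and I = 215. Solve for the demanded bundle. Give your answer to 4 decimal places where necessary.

With perfect complements, no substitution: consume in ratio x:y = 1:3.
Budget: p_x·x + p_y·3·x = I, so (p_x + 3·p_y)·x = I.
Demand: x*(p_x,p_y,I) = I/(p_x + 3·p_y), y* = 3·I/(p_x + 3·p_y).
Here 14.44 + 3·3 = 23.44, giving x* = 9.1724 and y* = 27.5171.

x* = 9.1724, y* = 27.5171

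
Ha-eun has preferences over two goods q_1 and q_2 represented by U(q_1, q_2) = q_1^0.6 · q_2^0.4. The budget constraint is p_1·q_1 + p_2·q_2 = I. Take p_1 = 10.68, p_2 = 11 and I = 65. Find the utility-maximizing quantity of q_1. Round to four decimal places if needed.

The MRS is (3/2)·q_2/q_1. Set MRS = p_1/p_2.
Rearranging, p_2·q_2 = (2/3)·p_1·q_1. Substituting into the budget gives p_1·q_1·(1 + (2/3)) = I.
Demand: q_1*(p_1,p_2,I) = 0.6·I/p_1 and q_2* = 0.4·I/p_2.
At p_1=10.68, p_2=11, I=65: q_1* = 0.6·65/10.68 = 3.6517.

q_1* = 3.6517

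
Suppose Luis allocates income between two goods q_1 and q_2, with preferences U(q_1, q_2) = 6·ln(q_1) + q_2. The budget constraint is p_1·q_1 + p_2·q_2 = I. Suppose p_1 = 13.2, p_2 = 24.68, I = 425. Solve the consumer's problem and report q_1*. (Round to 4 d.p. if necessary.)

At the given prices: q_1* = 6·24.68/13.2 = 11.2182.

q_1* = 11.2182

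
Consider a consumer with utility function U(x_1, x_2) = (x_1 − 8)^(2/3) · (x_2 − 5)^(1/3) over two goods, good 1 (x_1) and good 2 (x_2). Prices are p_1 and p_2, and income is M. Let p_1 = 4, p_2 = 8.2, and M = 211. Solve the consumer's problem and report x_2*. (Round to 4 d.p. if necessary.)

MRS = 2·(x_2−5)/(x_1−8). Tangency with p_1/p_2 gives x_2−5 = (1/2)·(p_1/p_2)·(x_1−8).
Substituting into the budget: x_1* = 8 + 2/3·(M − 8·p_1 − 5·p_2)/p_1, and x_2* = 5 + 1/3·(…)/p_2.
Discretionary income = 211 − 8·4 − 5·8.2 = 138; x_2* = 5 + 1/3·138/8.2 = 10.6098.

x_2* = 10.6098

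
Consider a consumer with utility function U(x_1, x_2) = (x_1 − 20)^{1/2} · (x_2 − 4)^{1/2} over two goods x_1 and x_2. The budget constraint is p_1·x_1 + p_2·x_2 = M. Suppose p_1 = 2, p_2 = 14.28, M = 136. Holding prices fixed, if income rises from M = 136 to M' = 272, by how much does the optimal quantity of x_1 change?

Substituting into the budget: x_1* = 20 + 0.5·(M − 20·p_1 − 4·p_2)/p_1, and x_2* = 4 + 0.5·(…)/p_2.
Discretionary income = 136 − 20·2 − 4·14.28 = 38.88; x_1* = 20 + 0.5·38.88/2 = 29.72.
At M' = 272: x_1* = 63.72. Change: 63.72 − 29.72 = 34.

Δx_1* = 34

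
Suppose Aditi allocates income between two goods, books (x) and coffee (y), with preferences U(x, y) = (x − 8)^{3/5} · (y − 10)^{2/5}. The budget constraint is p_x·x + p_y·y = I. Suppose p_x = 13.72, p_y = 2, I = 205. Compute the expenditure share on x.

share on x = 0.7556

MRS = (3/2)·(y−10)/(x−8). Tangency with p_x/p_y gives y−10 = (2/3)·(p_x/p_y)·(x−8).
Substituting into the budget: x* = 8 + 0.6·(I − 8·p_x − 10·p_y)/p_x, and y* = 10 + 0.4·(…)/p_y.
Discretionary income = 205 − 8·13.72 − 10·2 = 75.24; x* = 8 + 0.6·75.24/13.72 = 11.2904; y* = 10 + 0.4·75.24/2 = 25.048.
Expenditure on x: 13.72·11.2904 = 154.904; share = 0.7556.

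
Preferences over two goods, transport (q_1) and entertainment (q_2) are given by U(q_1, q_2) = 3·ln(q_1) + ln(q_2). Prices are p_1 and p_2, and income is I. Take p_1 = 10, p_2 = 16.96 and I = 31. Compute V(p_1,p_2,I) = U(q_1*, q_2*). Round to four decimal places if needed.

V = 1.748

The MRS is 3·q_2/q_1. Set MRS = p_1/p_2.
Rearranging, p_2·q_2 = (1/3)·p_1·q_1. Substituting into the budget gives p_1·q_1·(1 + (1/3)) = I.
Demand: q_1*(p_1,p_2,I) = 0.75·I/p_1 and q_2* = 0.25·I/p_2.
At p_1=10, p_2=16.96, I=31: q_1* = 0.75·31/10 = 2.325, q_2* = 0.457.
Utility at the optimum: U(2.325, 0.457) = 1.748.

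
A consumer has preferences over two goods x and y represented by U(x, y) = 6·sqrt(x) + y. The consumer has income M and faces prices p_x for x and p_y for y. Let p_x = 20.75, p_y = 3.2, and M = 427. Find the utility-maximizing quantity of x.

Thus x* = (3·p_y/p_x)² — independent of M — with the rest of income spent on y.
Plugging in: x* = (3·3.2/20.75)² = 0.214.

x* = 0.214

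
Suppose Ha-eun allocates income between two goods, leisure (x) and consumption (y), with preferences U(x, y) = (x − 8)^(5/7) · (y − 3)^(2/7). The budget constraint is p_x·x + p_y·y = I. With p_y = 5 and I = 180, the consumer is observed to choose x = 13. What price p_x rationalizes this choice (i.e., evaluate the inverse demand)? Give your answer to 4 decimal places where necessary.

Let x' = x−8, y' = y−3. MRS = (5/2)·y'/x' = p_x/p_y.
After buying the subsistence bundle (8, 3), a share 5/7 of the remaining income goes to x: x* = 8 + 5/7·(I − 8p_x − 3p_y)/p_x.
Set x* = 13 in the demand function and solve for p_x: p_x = 11.

p_x = 11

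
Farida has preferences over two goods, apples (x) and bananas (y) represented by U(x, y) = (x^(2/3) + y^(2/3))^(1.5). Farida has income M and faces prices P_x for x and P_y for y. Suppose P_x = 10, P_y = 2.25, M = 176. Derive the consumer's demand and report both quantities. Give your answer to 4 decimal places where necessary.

Numerically y/x = 87.791495, so x* = 176/(10 + 2.25·87.791495) = 0.8481 and y* = 87.791495·0.8481 = 74.453.

x* = 0.8481, y* = 74.453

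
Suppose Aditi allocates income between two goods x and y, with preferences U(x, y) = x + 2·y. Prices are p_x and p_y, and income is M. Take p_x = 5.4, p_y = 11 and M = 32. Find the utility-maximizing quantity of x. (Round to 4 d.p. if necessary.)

x* = 5.9259

Perfect substitutes: compare marginal utility per dollar. 1/p_x vs 2/p_y → 0.1852 vs 0.1818.
x gives more utility per dollar, so spend all income on x: x* = M/p_x, y* = 0.
Numerically: x* = 5.9259, y* = 0.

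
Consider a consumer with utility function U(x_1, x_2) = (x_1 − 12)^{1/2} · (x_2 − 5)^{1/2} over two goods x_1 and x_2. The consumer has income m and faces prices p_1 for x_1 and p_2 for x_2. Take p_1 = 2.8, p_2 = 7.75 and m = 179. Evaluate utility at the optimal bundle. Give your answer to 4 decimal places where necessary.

V = 11.4472

Discretionary income = 179 − 12·2.8 − 5·7.75 = 106.65; x_1* = 12 + 0.5·106.65/2.8 = 31.0446; x_2* = 5 + 0.5·106.65/7.75 = 11.8806.
Utility at the optimum: U(31.0446, 11.8806) = 11.4472.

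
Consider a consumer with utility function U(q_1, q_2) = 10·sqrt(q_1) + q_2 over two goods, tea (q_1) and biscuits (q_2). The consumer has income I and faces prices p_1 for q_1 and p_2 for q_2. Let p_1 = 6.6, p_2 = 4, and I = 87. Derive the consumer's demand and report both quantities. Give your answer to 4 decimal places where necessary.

MU_q_1 = 5/√q_1, MU_q_2 = 1. Tangency: 5/√q_1 = p_1/p_2.
Solve: √q_1 = 5·p_2/p_1, so q_1*(p_1,p_2) = (5·p_2/p_1)², and q_2* = (I − p_1·q_1*)/p_2.
Plugging in: q_1* = (5·4/6.6)² = 9.1827, q_2* = 6.5985.

q_1* = 9.1827, q_2* = 6.5985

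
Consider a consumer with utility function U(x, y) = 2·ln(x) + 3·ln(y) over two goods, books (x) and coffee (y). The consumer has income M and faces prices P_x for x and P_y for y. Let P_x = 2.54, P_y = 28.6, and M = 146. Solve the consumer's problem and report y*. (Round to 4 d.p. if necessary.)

MU_x/MU_y = (2·y)/(3·x); tangency sets this equal to P_x/P_y.
So 2·P_y·y = 3·P_x·x; combined with the budget, a share 0.4 of income goes to x.
Demand: x*(P_x,P_y,M) = 0.4·M/P_x and y* = 0.6·M/P_y.
At P_x=2.54, P_y=28.6, M=146: y* = 0.6·146/28.6 = 3.0629.

y* = 3.0629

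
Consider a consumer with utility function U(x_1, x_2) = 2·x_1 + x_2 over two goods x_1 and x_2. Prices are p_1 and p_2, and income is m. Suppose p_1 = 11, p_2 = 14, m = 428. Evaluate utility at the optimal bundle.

Linear utility — the consumer picks whichever good has higher MU/price: 2/11 = 0.1818 vs 1/14 = 0.0714.
x_1 gives more utility per dollar, so spend all income on x_1: x_1* = m/p_1, x_2* = 0.
Numerically: x_1* = 38.9091, x_2* = 0.
Utility at the optimum: U(38.9091, 0) = 77.8182.

V = 77.8182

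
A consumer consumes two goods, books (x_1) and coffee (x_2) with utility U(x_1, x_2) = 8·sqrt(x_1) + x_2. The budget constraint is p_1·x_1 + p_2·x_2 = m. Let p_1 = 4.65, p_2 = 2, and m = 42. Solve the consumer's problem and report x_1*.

Utility is quasi-linear in x_2; the FOC for x_1 is 4/√x_1 = p_1/p_2.
Thus x_1* = (4·p_2/p_1)² — independent of m — with the rest of income spent on x_2.
Plugging in: x_1* = (4·2/4.65)² = 2.9599.

x_1* = 2.9599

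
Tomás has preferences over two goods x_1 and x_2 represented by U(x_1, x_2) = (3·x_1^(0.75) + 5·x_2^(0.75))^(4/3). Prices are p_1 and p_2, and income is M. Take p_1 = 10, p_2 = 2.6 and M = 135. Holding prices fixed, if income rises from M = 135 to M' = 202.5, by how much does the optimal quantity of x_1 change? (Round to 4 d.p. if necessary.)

Δx_1* = 0.0153

MRS = MU_x_1/MU_x_2 = (3/5)·(x_2/x_1)^(0.25). Set equal to p_1/p_2.
Hence x_2/x_1 = ((5/3)·p_1/p_2)^(1/(0.25)), i.e. raised to the 4 power.
With the ratio pinned down, the budget gives x_1* = M/(p_1 + p_2·(x_2/x_1)) and x_2* = (x_2/x_1)·x_1*.
Numerically x_2/x_1 = 1688.502106, so x_1* = 135/(10 + 2.6·1688.502106) = 0.0307.
At M' = 202.5: x_1* = 0.046. Change: 0.046 − 0.0307 = 0.0153.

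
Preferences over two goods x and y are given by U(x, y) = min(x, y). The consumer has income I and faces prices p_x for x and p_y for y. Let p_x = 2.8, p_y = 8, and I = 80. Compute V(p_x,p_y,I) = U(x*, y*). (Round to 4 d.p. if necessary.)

V = 7.4074

With perfect complements, no substitution: consume in ratio x:y = 1:1.
Budget: p_x·x + p_y·x = I, so (p_x + p_y)·x = I.
Demand: x*(p_x,p_y,I) = I/(p_x + p_y), y* = I/(p_x + p_y).
Here 2.8 + 8 = 10.8, giving x* = 7.4074 and y* = 7.4074.
Utility at the optimum: U(7.4074, 7.4074) = 7.4074.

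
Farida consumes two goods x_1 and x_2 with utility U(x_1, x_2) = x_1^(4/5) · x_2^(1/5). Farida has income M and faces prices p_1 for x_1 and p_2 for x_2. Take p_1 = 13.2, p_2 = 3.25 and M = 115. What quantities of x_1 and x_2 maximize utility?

x_1* = 6.9697, x_2* = 7.0769

Demand: x_1*(p_1,p_2,M) = 0.8·M/p_1 and x_2* = 0.2·M/p_2.
At p_1=13.2, p_2=3.25, M=115: x_1* = 0.8·115/13.2 = 6.9697, x_2* = 7.0769.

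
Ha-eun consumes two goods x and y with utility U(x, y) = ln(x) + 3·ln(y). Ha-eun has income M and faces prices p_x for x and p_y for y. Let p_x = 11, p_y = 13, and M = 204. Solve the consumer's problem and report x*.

MU_x/MU_y = (y)/(3·x); tangency sets this equal to p_x/p_y.
So p_y·y = 3·p_x·x; combined with the budget, a share 0.25 of income goes to x.
Demand: x*(p_x,p_y,M) = 0.25·M/p_x and y* = 0.75·M/p_y.
At p_x=11, p_y=13, M=204: x* = 0.25·204/11 = 4.6364.

x* = 4.6364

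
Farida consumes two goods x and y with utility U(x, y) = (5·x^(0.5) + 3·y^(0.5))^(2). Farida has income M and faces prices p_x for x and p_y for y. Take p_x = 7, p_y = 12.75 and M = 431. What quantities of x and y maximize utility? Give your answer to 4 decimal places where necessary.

MU_x ∝ 5·x^(-0.5), MU_y ∝ 3·y^(-0.5), so MRS = (5/3)·(y/x)^(0.5) = p_x/p_y.
Solve for the ratio: y/x = [(3/5)·p_x/p_y]^(2).
Substitute y = (y/x)·x into the budget: x* = M/(p_x + p_y·(y/x)).
Numerically y/x = 0.108512, so x* = 431/(7 + 12.75·0.108512) = 51.4103 and y* = 0.108512·51.4103 = 5.5786.

x* = 51.4103, y* = 5.5786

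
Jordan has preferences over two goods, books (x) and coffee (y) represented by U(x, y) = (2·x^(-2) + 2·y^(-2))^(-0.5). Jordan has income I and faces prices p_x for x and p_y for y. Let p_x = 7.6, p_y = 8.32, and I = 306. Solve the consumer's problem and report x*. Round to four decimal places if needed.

x* = 19.5244

From the CES first-order condition, (y/x)^(3) = p_x/p_y.
Hence y/x = (p_x/p_y)^(1/(3)), i.e. raised to the 1/3 power.
With the ratio pinned down, the budget gives x* = I/(p_x + p_y·(y/x)) and y* = (y/x)·x*.
Numerically y/x = 0.970279, so x* = 306/(7.6 + 8.32·0.970279) = 19.5244.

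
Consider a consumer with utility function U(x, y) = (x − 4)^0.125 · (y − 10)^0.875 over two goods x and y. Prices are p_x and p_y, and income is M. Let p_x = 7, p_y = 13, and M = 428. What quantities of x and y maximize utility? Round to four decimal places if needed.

x* = 8.8214, y* = 28.1731

MRS = (1/7)·(y−10)/(x−4). Tangency with p_x/p_y gives y−10 = 7·(p_x/p_y)·(x−4).
After buying the subsistence bundle (4, 10), a share 0.125 of the remaining income goes to x: x* = 4 + 0.125·(M − 4p_x − 10p_y)/p_x.
Discretionary income = 428 − 4·7 − 10·13 = 270; x* = 4 + 0.125·270/7 = 8.8214; y* = 10 + 0.875·270/13 = 28.1731.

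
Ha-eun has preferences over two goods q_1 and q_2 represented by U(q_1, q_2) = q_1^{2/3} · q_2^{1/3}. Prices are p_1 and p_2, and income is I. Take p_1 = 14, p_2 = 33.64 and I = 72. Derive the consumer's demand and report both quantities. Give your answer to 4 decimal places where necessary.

q_1* = 3.4286, q_2* = 0.7134

At p_1=14, p_2=33.64, I=72: q_1* = 2/3·72/14 = 3.4286, q_2* = 0.7134.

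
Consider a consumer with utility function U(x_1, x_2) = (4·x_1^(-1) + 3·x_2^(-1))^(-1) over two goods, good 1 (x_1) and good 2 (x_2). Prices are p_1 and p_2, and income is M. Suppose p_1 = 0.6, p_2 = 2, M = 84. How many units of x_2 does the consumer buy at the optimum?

With the ratio pinned down, the budget gives x_1* = M/(p_1 + p_2·(x_2/x_1)) and x_2* = (x_2/x_1)·x_1*.
Numerically x_2/x_1 = 0.474342, so x_1* = 84/(0.6 + 2·0.474342) = 54.2396 and x_2* = 0.474342·54.2396 = 25.7281.

x_2* = 25.7281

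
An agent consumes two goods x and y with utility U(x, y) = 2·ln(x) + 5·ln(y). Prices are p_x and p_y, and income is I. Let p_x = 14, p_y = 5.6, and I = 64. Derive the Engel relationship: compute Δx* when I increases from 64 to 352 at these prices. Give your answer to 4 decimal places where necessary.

The MRS is (2/5)·y/x. Set MRS = p_x/p_y.
So 2·p_y·y = 5·p_x·x; combined with the budget, a share 2/7 of income goes to x.
Demand: x*(p_x,p_y,I) = 2/7·I/p_x and y* = 5/7·I/p_y.
At p_x=14, p_y=5.6, I=64: x* = 2/7·64/14 = 1.3061.
At I' = 352: x* = 7.1837. Change: 7.1837 − 1.3061 = 5.8776.

Δx* = 5.8776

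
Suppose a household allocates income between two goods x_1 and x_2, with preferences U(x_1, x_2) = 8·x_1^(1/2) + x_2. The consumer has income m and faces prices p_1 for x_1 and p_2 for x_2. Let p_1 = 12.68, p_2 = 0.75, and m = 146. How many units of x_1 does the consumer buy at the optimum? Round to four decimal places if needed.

x_1* = 0.056

Set MRS = p_1/p_2: 4·x_1^(−1/2) = p_1/p_2.
Thus x_1* = (4·p_2/p_1)² — independent of m — with the rest of income spent on x_2.
Plugging in: x_1* = (4·0.75/12.68)² = 0.056.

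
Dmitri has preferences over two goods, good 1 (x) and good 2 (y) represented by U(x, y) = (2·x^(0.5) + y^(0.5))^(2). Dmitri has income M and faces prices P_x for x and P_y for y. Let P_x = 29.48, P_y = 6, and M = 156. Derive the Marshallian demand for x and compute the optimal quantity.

MRS = MU_x/MU_y = 2·(y/x)^(0.5). Set equal to P_x/P_y.
Hence y/x = ((1/2)·P_x/P_y)^(1/(0.5)), i.e. raised to the 2 power.
With the ratio pinned down, the budget gives x* = M/(P_x + P_y·(y/x)) and y* = (y/x)·x*.
Numerically y/x = 6.035211, so x* = 156/(29.48 + 6·6.035211) = 2.3747.

x* = 2.3747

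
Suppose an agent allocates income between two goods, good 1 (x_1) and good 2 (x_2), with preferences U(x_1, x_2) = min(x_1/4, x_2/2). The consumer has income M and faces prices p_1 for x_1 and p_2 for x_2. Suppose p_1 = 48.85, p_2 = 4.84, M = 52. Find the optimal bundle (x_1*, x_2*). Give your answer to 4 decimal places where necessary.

Leontief preferences: the optimum is at the kink where x_1/4 = x_2/2, i.e. x_2 = (1/2)·x_1.
Budget: p_1·x_1 + p_2·(1/2)·x_1 = M, so (4·p_1 + 2·p_2)·x_1 = 4·M.
Demand: x_1*(p_1,p_2,M) = 4·M/(4·p_1 + 2·p_2), x_2* = 2·M/(4·p_1 + 2·p_2).
Here 4·48.85 + 2·4.84 = 205.08, giving x_1* = 1.0142 and x_2* = 0.5071.

x_1* = 1.0142, x_2* = 0.5071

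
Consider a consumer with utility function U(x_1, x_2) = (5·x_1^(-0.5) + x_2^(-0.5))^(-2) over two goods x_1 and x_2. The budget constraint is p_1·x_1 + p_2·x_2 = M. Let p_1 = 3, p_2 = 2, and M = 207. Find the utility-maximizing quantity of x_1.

x_1* = 53.1276

Substitute x_2 = (x_2/x_1)·x_1 into the budget: x_1* = M/(p_1 + p_2·(x_2/x_1)).
Numerically x_2/x_1 = 0.44814, so x_1* = 207/(3 + 2·0.44814) = 53.1276.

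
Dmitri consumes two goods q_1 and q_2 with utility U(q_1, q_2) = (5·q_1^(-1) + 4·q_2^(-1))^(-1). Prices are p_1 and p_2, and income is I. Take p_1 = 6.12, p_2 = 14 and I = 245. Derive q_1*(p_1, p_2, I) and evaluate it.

q_1* = 17.0149

From the CES first-order condition, (5/4)·(q_2/q_1)^(2) = p_1/p_2.
Hence q_2/q_1 = ((4/5)·p_1/p_2)^(1/(2)), i.e. raised to the 0.5 power.
Substitute q_2 = (q_2/q_1)·q_1 into the budget: q_1* = I/(p_1 + p_2·(q_2/q_1)).
Numerically q_2/q_1 = 0.591366, so q_1* = 245/(6.12 + 14·0.591366) = 17.0149.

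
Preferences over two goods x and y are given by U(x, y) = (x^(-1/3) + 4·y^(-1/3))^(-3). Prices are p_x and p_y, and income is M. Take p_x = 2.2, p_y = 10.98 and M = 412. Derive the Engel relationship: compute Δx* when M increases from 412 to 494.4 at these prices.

MU_x ∝ x^(-4/3), MU_y ∝ 4·y^(-4/3), so MRS = (1/4)·(y/x)^(4/3) = p_x/p_y.
Solve for the ratio: y/x = [4·p_x/p_y]^(0.75).
Substitute y = (y/x)·x into the budget: x* = M/(p_x + p_y·(y/x)).
Numerically y/x = 0.847052, so x* = 412/(2.2 + 10.98·0.847052) = 35.8241.
At M' = 494.4: x* = 42.9889. Change: 42.9889 − 35.8241 = 7.1648.

Δx* = 7.1648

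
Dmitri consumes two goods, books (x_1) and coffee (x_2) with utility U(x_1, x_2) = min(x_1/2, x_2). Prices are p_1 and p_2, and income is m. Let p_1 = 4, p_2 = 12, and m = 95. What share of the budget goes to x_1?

share on x_1 = 0.4

Demand: x_1*(p_1,p_2,m) = 2·m/(2·p_1 + p_2), x_2* = m/(2·p_1 + p_2).
Here 2·4 + 12 = 20, giving x_1* = 9.5 and x_2* = 4.75.
Expenditure on x_1: 4·9.5 = 38; share = 0.4.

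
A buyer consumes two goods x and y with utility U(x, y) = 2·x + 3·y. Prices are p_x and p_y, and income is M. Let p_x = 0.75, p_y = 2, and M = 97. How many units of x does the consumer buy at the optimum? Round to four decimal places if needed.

x* = 129.3333

Linear utility — the consumer picks whichever good has higher MU/price: 2/0.75 = 2.6667 vs 3/2 = 1.5.
x gives more utility per dollar, so spend all income on x: x* = M/p_x, y* = 0.
Numerically: x* = 129.3333, y* = 0.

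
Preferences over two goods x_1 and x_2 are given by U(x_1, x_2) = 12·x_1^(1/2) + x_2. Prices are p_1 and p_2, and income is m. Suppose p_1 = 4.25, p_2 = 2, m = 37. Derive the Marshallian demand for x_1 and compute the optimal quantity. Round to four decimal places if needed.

x_1* = 7.9723

Utility is quasi-linear in x_2; the FOC for x_1 is 6/√x_1 = p_1/p_2.
Thus x_1* = (6·p_2/p_1)² — independent of m — with the rest of income spent on x_2.
Plugging in: x_1* = (6·2/4.25)² = 7.9723.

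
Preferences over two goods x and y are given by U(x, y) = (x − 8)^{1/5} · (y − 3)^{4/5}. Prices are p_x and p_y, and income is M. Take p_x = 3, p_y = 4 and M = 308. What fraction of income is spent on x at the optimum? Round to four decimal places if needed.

share on x = 0.2545

Let x' = x−8, y' = y−3. MRS = (1/4)·y'/x' = p_x/p_y.
After buying the subsistence bundle (8, 3), a share 0.2 of the remaining income goes to x: x* = 8 + 0.2·(M − 8p_x − 3p_y)/p_x.
Discretionary income = 308 − 8·3 − 3·4 = 272; x* = 8 + 0.2·272/3 = 26.1333; y* = 3 + 0.8·272/4 = 57.4.
Expenditure on x: 3·26.1333 = 78.4; share = 0.2545.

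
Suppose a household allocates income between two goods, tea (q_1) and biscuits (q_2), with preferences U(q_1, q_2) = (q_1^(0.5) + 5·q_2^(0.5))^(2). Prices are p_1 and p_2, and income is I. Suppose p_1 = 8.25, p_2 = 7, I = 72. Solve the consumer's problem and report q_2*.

q_2* = 9.9481

MRS = MU_q_1/MU_q_2 = (1/5)·(q_2/q_1)^(0.5). Set equal to p_1/p_2.
Solve for the ratio: q_2/q_1 = [5·p_1/p_2]^(2).
With the ratio pinned down, the budget gives q_1* = I/(p_1 + p_2·(q_2/q_1)) and q_2* = (q_2/q_1)·q_1*.
Numerically q_2/q_1 = 34.725765, so q_1* = 72/(8.25 + 7·34.725765) = 0.2865 and q_2* = 34.725765·0.2865 = 9.9481.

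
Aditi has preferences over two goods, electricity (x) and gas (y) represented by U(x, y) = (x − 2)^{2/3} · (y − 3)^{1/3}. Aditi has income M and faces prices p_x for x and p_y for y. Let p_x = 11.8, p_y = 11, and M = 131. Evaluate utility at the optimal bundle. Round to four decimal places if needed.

This is Cobb-Douglas in (x−2, y−3): tangency gives 2/3·p_y·(y−3) = 1/3·p_x·(x−2).
After buying the subsistence bundle (2, 3), a share 2/3 of the remaining income goes to x: x* = 2 + 2/3·(M − 2p_x − 3p_y)/p_x.
Discretionary income = 131 − 2·11.8 − 3·11 = 74.4; x* = 2 + 2/3·74.4/11.8 = 6.2034; y* = 3 + 1/3·74.4/11 = 5.2545.
Utility at the optimum: U(6.2034, 5.2545) = 3.4152.

V = 3.4152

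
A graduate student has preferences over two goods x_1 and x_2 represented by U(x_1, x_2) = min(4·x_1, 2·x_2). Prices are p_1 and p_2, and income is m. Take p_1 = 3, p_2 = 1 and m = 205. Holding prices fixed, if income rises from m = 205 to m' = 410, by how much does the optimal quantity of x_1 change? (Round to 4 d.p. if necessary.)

Δx_1* = 41

Leontief preferences: the optimum is at the kink where x_1/2 = x_2/4, i.e. x_2 = 2·x_1.
Budget: p_1·x_1 + p_2·2·x_1 = m, so (2·p_1 + 4·p_2)·x_1 = 2·m.
Demand: x_1*(p_1,p_2,m) = 2·m/(2·p_1 + 4·p_2), x_2* = 4·m/(2·p_1 + 4·p_2).
Here 2·3 + 4·1 = 10, giving x_1* = 41.
At m' = 410: x_1* = 82. Change: 82 − 41 = 41.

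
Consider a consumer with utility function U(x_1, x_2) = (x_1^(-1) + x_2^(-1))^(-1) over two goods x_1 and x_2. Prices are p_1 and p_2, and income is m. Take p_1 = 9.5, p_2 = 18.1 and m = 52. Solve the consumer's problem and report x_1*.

x_1* = 2.2996

From the CES first-order condition, (x_2/x_1)^(2) = p_1/p_2.
Solve for the ratio: x_2/x_1 = [p_1/p_2]^(0.5).
With the ratio pinned down, the budget gives x_1* = m/(p_1 + p_2·(x_2/x_1)) and x_2* = (x_2/x_1)·x_1*.
Numerically x_2/x_1 = 0.724474, so x_1* = 52/(9.5 + 18.1·0.724474) = 2.2996.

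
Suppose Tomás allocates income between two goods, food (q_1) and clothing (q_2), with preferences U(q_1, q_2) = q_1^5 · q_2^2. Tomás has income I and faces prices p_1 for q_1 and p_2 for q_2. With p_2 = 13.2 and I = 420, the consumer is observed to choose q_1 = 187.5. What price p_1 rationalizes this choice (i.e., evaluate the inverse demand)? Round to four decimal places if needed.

Tangency: MRS = (5/2)·q_2/q_1 = p_1/p_2.
Rearranging, p_2·q_2 = (2/5)·p_1·q_1. Substituting into the budget gives p_1·q_1·(1 + (2/5)) = I.
Demand: q_1*(p_1,p_2,I) = 5/7·I/p_1 and q_2* = 2/7·I/p_2.
Set q_1* = 187.5 in the demand function and solve for p_1: p_1 = 1.6.

p_1 = 1.6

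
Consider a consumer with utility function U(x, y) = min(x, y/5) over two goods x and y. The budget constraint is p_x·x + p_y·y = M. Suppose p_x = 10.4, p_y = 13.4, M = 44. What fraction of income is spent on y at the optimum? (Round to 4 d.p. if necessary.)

share on y = 0.8656

Leontief preferences: the optimum is at the kink where x/1 = y/5, i.e. y = 5·x.
Budget: p_x·x + p_y·5·x = M, so (p_x + 5·p_y)·x = M.
Demand: x*(p_x,p_y,M) = M/(p_x + 5·p_y), y* = 5·M/(p_x + 5·p_y).
Here 10.4 + 5·13.4 = 77.4, giving x* = 0.5685 and y* = 2.8424.
Expenditure on y: 13.4·2.8424 = 38.0879; share = 0.8656.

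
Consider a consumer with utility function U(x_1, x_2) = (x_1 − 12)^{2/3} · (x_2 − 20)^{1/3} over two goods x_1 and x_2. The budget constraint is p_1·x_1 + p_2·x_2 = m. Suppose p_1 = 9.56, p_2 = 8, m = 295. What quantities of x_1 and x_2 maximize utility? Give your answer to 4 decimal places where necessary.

After buying the subsistence bundle (12, 20), a share 2/3 of the remaining income goes to x_1: x_1* = 12 + 2/3·(m − 12p_1 − 20p_2)/p_1.
Discretionary income = 295 − 12·9.56 − 20·8 = 20.28; x_1* = 12 + 2/3·20.28/9.56 = 13.4142; x_2* = 20 + 1/3·20.28/8 = 20.845.

x_1* = 13.4142, x_2* = 20.845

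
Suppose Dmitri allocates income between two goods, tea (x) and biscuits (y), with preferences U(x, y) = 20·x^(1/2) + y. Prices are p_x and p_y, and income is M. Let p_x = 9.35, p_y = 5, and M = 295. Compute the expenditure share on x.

share on x = 0.9064

Utility is quasi-linear in y; the FOC for x is 10/√x = p_x/p_y.
Solve: √x = 10·p_y/p_x, so x*(p_x,p_y) = (10·p_y/p_x)², and y* = (M − p_x·x*)/p_y.
Plugging in: x* = (10·5/9.35)² = 28.5968, y* = 5.5241.
Expenditure on x: 9.35·28.5968 = 267.3797; share = 0.9064.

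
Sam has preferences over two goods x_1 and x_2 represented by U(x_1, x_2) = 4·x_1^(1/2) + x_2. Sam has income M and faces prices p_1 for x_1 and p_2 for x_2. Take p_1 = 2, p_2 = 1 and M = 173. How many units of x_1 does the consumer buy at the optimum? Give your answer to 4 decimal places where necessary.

x_1* = 1

Utility is quasi-linear in x_2; the FOC for x_1 is 2/√x_1 = p_1/p_2.
Thus x_1* = (2·p_2/p_1)² — independent of M — with the rest of income spent on x_2.
Plugging in: x_1* = (2·1/2)² = 1.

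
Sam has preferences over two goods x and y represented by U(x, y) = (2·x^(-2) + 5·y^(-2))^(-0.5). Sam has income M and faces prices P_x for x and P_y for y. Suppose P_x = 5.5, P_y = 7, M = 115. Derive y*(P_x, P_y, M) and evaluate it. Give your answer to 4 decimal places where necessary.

y* = 10.0951

Numerically y/x = 1.252376, so x* = 115/(5.5 + 7·1.252376) = 8.0608 and y* = 1.252376·8.0608 = 10.0951.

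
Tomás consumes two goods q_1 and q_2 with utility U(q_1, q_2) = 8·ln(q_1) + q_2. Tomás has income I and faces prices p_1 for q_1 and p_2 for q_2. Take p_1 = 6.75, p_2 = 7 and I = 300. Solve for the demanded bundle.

q_1* = 8.2963, q_2* = 34.8571

Set MRS = p_1/p_2: (8/q_1)/1 = p_1/p_2.
So q_1*(p_1,p_2) = 8·p_2/p_1, independent of income; and q_2* = (I − 8·p_2)/p_2.
At the given prices: q_1* = 8·7/6.75 = 8.2963, and q_2* = 34.8571.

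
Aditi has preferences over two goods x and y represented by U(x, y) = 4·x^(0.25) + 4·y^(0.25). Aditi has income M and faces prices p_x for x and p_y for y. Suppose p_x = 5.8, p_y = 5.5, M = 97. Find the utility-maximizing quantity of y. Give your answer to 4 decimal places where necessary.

y* = 8.8962

With the ratio pinned down, the budget gives x* = M/(p_x + p_y·(y/x)) and y* = (y/x)·x*.
Numerically y/x = 1.073381, so x* = 97/(5.8 + 5.5·1.073381) = 8.2881 and y* = 1.073381·8.2881 = 8.8962.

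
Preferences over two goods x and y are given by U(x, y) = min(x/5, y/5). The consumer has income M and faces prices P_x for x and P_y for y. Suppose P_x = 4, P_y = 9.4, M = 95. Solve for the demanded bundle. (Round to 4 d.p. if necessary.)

Demand: x*(P_x,P_y,M) = 5·M/(5·P_x + 5·P_y), y* = 5·M/(5·P_x + 5·P_y).
Here 5·4 + 5·9.4 = 67, giving x* = 7.0896 and y* = 7.0896.

x* = 7.0896, y* = 7.0896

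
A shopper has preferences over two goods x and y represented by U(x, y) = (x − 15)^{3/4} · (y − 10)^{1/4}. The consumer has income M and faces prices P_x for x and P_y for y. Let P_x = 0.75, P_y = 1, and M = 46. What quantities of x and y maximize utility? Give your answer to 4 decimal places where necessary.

Let x' = x−15, y' = y−10. MRS = 3·y'/x' = P_x/P_y.
Substituting into the budget: x* = 15 + 0.75·(M − 15·P_x − 10·P_y)/P_x, and y* = 10 + 0.25·(…)/P_y.
Discretionary income = 46 − 15·0.75 − 10·1 = 24.75; x* = 15 + 0.75·24.75/0.75 = 39.75; y* = 10 + 0.25·24.75/1 = 16.1875.

x* = 39.75, y* = 16.1875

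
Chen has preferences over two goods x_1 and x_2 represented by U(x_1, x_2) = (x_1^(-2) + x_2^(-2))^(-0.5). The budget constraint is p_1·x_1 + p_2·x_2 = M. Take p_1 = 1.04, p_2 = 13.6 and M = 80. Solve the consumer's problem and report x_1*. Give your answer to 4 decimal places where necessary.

x_1* = 11.743

From the CES first-order condition, (x_2/x_1)^(3) = p_1/p_2.
Solve for the ratio: x_2/x_1 = [p_1/p_2]^(1/3).
Substitute x_2 = (x_2/x_1)·x_1 into the budget: x_1* = M/(p_1 + p_2·(x_2/x_1)).
Numerically x_2/x_1 = 0.424455, so x_1* = 80/(1.04 + 13.6·0.424455) = 11.743.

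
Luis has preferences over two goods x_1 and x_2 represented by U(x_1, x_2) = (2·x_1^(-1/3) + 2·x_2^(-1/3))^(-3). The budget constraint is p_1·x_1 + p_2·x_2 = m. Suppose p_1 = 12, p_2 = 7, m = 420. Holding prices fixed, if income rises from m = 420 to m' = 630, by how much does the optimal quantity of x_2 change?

MRS = MU_x_1/MU_x_2 = (x_2/x_1)^(4/3). Set equal to p_1/p_2.
Hence x_2/x_1 = (p_1/p_2)^(1/(4/3)), i.e. raised to the 0.75 power.
With the ratio pinned down, the budget gives x_1* = m/(p_1 + p_2·(x_2/x_1)) and x_2* = (x_2/x_1)·x_1*.
Numerically x_2/x_1 = 1.498175, so x_1* = 420/(12 + 7·1.498175) = 18.6773 and x_2* = 1.498175·18.6773 = 27.9818.
At m' = 630: x_2* = 41.9727. Change: 41.9727 − 27.9818 = 13.9909.

Δx_2* = 13.9909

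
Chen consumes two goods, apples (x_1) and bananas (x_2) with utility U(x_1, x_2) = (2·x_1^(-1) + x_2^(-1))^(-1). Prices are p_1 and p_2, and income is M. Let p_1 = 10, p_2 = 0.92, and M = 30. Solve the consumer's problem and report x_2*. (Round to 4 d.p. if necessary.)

MU_x_1 ∝ 2·x_1^(-2), MU_x_2 ∝ x_2^(-2), so MRS = 2·(x_2/x_1)^(2) = p_1/p_2.
Solve for the ratio: x_2/x_1 = [(1/2)·p_1/p_2]^(0.5).
Substitute x_2 = (x_2/x_1)·x_1 into the budget: x_1* = M/(p_1 + p_2·(x_2/x_1)).
Numerically x_2/x_1 = 2.331262, so x_1* = 30/(10 + 0.92·2.331262) = 2.4702 and x_2* = 2.331262·2.4702 = 5.7587.

x_2* = 5.7587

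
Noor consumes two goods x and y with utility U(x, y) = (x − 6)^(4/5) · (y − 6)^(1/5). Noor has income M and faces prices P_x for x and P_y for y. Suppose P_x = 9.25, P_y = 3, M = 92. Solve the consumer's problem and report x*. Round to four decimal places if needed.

x* = 7.6

Let x' = x−6, y' = y−6. MRS = 4·y'/x' = P_x/P_y.
After buying the subsistence bundle (6, 6), a share 0.8 of the remaining income goes to x: x* = 6 + 0.8·(M − 6P_x − 6P_y)/P_x.
Discretionary income = 92 − 6·9.25 − 6·3 = 18.5; x* = 6 + 0.8·18.5/9.25 = 7.6.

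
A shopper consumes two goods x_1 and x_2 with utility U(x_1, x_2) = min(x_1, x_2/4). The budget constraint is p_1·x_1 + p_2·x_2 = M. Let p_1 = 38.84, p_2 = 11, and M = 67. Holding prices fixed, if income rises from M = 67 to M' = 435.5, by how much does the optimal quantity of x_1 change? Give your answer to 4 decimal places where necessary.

Δx_1* = 4.4483

With perfect complements, no substitution: consume in ratio x_1:x_2 = 1:4.
Budget: p_1·x_1 + p_2·4·x_1 = M, so (p_1 + 4·p_2)·x_1 = M.
Demand: x_1*(p_1,p_2,M) = M/(p_1 + 4·p_2), x_2* = 4·M/(p_1 + 4·p_2).
Here 38.84 + 4·11 = 82.84, giving x_1* = 0.8088.
At M' = 435.5: x_1* = 5.2571. Change: 5.2571 − 0.8088 = 4.4483.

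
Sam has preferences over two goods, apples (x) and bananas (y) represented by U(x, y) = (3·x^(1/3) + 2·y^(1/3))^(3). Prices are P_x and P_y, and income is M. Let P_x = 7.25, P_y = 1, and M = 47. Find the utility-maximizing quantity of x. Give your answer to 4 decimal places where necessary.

MRS = MU_x/MU_y = (3/2)·(y/x)^(2/3). Set equal to P_x/P_y.
Hence y/x = ((2/3)·P_x/P_y)^(1/(2/3)), i.e. raised to the 1.5 power.
With the ratio pinned down, the budget gives x* = M/(P_x + P_y·(y/x)) and y* = (y/x)·x*.
Numerically y/x = 10.626008, so x* = 47/(7.25 + 1·10.626008) = 2.6292.

x* = 2.6292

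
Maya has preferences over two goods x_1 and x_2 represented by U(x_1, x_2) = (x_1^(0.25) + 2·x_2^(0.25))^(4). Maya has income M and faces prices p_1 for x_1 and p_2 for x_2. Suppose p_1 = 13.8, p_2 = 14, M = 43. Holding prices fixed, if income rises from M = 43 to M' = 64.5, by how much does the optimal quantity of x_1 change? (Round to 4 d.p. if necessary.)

With the ratio pinned down, the budget gives x_1* = M/(p_1 + p_2·(x_2/x_1)) and x_2* = (x_2/x_1)·x_1*.
Numerically x_2/x_1 = 2.47196, so x_1* = 43/(13.8 + 14·2.47196) = 0.8883.
At M' = 64.5: x_1* = 1.3324. Change: 1.3324 − 0.8883 = 0.4441.

Δx_1* = 0.4441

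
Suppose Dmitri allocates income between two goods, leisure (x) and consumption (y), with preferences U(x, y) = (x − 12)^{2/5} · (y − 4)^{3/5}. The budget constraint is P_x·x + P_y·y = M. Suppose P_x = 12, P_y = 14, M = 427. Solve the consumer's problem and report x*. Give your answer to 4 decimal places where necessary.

Let x' = x−12, y' = y−4. MRS = (2/3)·y'/x' = P_x/P_y.
After buying the subsistence bundle (12, 4), a share 0.4 of the remaining income goes to x: x* = 12 + 0.4·(M − 12P_x − 4P_y)/P_x.
Discretionary income = 427 − 12·12 − 4·14 = 227; x* = 12 + 0.4·227/12 = 19.5667.

x* = 19.5667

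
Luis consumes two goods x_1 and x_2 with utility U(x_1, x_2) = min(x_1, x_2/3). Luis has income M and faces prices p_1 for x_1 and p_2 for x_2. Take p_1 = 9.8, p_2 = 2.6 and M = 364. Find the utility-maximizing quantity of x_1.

x_1* = 20.6818

Leontief preferences: the optimum is at the kink where x_1/1 = x_2/3, i.e. x_2 = 3·x_1.
Budget: p_1·x_1 + p_2·3·x_1 = M, so (p_1 + 3·p_2)·x_1 = M.
Demand: x_1*(p_1,p_2,M) = M/(p_1 + 3·p_2), x_2* = 3·M/(p_1 + 3·p_2).
Here 9.8 + 3·2.6 = 17.6, giving x_1* = 20.6818.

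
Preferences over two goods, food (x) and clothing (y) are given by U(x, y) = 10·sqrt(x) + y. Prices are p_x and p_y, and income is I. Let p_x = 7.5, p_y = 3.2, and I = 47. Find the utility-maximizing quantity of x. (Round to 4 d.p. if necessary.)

x* = 4.5511

Set MRS = p_x/p_y: 5·x^(−1/2) = p_x/p_y.
Thus x* = (5·p_y/p_x)² — independent of I — with the rest of income spent on y.
Plugging in: x* = (5·3.2/7.5)² = 4.5511.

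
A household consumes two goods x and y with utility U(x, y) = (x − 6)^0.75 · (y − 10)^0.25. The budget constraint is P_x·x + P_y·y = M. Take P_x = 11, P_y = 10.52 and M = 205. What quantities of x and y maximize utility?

x* = 8.3045, y* = 10.8032

Let x' = x−6, y' = y−10. MRS = 3·y'/x' = P_x/P_y.
After buying the subsistence bundle (6, 10), a share 0.75 of the remaining income goes to x: x* = 6 + 0.75·(M − 6P_x − 10P_y)/P_x.
Discretionary income = 205 − 6·11 − 10·10.52 = 33.8; x* = 6 + 0.75·33.8/11 = 8.3045; y* = 10 + 0.25·33.8/10.52 = 10.8032.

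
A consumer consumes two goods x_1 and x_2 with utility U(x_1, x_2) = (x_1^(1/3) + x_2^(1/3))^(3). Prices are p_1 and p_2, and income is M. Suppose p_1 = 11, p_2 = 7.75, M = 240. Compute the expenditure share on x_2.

share on x_2 = 0.5437

MU_x_1 ∝ x_1^(-2/3), MU_x_2 ∝ x_2^(-2/3), so MRS = (x_2/x_1)^(2/3) = p_1/p_2.
Solve for the ratio: x_2/x_1 = [p_1/p_2]^(1.5).
Substitute x_2 = (x_2/x_1)·x_1 into the budget: x_1* = M/(p_1 + p_2·(x_2/x_1)).
Numerically x_2/x_1 = 1.690972, so x_1* = 240/(11 + 7.75·1.690972) = 9.9564 and x_2* = 1.690972·9.9564 = 16.836.
Expenditure on x_2: 7.75·16.836 = 130.4793; share = 0.5437.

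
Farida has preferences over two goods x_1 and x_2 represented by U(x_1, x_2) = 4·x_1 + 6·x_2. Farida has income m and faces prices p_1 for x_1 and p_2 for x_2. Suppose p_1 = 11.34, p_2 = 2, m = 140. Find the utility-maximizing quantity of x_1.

Perfect substitutes: compare marginal utility per dollar. 4/p_1 vs 6/p_2 → 0.3527 vs 3.
x_2 gives more utility per dollar, so spend all income on x_2: x_2* = m/p_2, x_1* = 0.
Numerically: x_1* = 0, x_2* = 70.

x_1* = 0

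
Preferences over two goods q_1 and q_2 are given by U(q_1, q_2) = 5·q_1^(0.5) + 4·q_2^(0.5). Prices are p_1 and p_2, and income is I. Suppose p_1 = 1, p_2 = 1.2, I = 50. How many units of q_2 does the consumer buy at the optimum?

q_2* = 14.4928

MU_q_1 ∝ 5·q_1^(-0.5), MU_q_2 ∝ 4·q_2^(-0.5), so MRS = (5/4)·(q_2/q_1)^(0.5) = p_1/p_2.
Hence q_2/q_1 = ((4/5)·p_1/p_2)^(1/(0.5)), i.e. raised to the 2 power.
With the ratio pinned down, the budget gives q_1* = I/(p_1 + p_2·(q_2/q_1)) and q_2* = (q_2/q_1)·q_1*.
Numerically q_2/q_1 = 0.444444, so q_1* = 50/(1 + 1.2·0.444444) = 32.6087 and q_2* = 0.444444·32.6087 = 14.4928.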